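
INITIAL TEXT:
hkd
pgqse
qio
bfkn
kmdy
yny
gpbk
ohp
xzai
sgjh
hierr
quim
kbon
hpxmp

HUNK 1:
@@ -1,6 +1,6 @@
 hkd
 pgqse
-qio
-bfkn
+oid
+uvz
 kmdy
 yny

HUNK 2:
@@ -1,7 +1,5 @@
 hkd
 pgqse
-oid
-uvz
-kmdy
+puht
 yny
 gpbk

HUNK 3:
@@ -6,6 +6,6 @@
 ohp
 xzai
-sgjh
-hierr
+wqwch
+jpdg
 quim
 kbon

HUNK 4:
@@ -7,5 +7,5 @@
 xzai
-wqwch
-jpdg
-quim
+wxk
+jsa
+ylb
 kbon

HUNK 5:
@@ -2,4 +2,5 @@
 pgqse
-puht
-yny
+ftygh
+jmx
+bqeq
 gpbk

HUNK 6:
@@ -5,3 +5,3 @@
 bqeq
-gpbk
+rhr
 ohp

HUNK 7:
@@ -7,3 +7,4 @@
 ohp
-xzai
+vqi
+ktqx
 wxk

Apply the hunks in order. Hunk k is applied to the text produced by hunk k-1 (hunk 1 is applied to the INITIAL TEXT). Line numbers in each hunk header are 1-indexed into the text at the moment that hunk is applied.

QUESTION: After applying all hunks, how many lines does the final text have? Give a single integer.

Hunk 1: at line 1 remove [qio,bfkn] add [oid,uvz] -> 14 lines: hkd pgqse oid uvz kmdy yny gpbk ohp xzai sgjh hierr quim kbon hpxmp
Hunk 2: at line 1 remove [oid,uvz,kmdy] add [puht] -> 12 lines: hkd pgqse puht yny gpbk ohp xzai sgjh hierr quim kbon hpxmp
Hunk 3: at line 6 remove [sgjh,hierr] add [wqwch,jpdg] -> 12 lines: hkd pgqse puht yny gpbk ohp xzai wqwch jpdg quim kbon hpxmp
Hunk 4: at line 7 remove [wqwch,jpdg,quim] add [wxk,jsa,ylb] -> 12 lines: hkd pgqse puht yny gpbk ohp xzai wxk jsa ylb kbon hpxmp
Hunk 5: at line 2 remove [puht,yny] add [ftygh,jmx,bqeq] -> 13 lines: hkd pgqse ftygh jmx bqeq gpbk ohp xzai wxk jsa ylb kbon hpxmp
Hunk 6: at line 5 remove [gpbk] add [rhr] -> 13 lines: hkd pgqse ftygh jmx bqeq rhr ohp xzai wxk jsa ylb kbon hpxmp
Hunk 7: at line 7 remove [xzai] add [vqi,ktqx] -> 14 lines: hkd pgqse ftygh jmx bqeq rhr ohp vqi ktqx wxk jsa ylb kbon hpxmp
Final line count: 14

Answer: 14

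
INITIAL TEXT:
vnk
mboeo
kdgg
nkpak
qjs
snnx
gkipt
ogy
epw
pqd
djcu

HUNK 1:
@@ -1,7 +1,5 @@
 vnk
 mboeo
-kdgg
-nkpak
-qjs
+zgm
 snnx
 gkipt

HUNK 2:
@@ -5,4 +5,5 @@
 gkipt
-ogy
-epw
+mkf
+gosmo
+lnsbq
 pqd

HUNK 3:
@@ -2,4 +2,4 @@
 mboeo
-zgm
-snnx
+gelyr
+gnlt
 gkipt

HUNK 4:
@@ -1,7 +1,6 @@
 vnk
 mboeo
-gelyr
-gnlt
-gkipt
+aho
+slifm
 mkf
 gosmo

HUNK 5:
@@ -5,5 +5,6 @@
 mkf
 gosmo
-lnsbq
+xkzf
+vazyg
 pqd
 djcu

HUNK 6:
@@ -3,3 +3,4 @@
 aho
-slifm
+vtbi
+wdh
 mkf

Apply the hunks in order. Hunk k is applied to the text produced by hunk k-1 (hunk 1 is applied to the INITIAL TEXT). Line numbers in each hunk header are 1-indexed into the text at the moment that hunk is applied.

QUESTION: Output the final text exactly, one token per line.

Hunk 1: at line 1 remove [kdgg,nkpak,qjs] add [zgm] -> 9 lines: vnk mboeo zgm snnx gkipt ogy epw pqd djcu
Hunk 2: at line 5 remove [ogy,epw] add [mkf,gosmo,lnsbq] -> 10 lines: vnk mboeo zgm snnx gkipt mkf gosmo lnsbq pqd djcu
Hunk 3: at line 2 remove [zgm,snnx] add [gelyr,gnlt] -> 10 lines: vnk mboeo gelyr gnlt gkipt mkf gosmo lnsbq pqd djcu
Hunk 4: at line 1 remove [gelyr,gnlt,gkipt] add [aho,slifm] -> 9 lines: vnk mboeo aho slifm mkf gosmo lnsbq pqd djcu
Hunk 5: at line 5 remove [lnsbq] add [xkzf,vazyg] -> 10 lines: vnk mboeo aho slifm mkf gosmo xkzf vazyg pqd djcu
Hunk 6: at line 3 remove [slifm] add [vtbi,wdh] -> 11 lines: vnk mboeo aho vtbi wdh mkf gosmo xkzf vazyg pqd djcu

Answer: vnk
mboeo
aho
vtbi
wdh
mkf
gosmo
xkzf
vazyg
pqd
djcu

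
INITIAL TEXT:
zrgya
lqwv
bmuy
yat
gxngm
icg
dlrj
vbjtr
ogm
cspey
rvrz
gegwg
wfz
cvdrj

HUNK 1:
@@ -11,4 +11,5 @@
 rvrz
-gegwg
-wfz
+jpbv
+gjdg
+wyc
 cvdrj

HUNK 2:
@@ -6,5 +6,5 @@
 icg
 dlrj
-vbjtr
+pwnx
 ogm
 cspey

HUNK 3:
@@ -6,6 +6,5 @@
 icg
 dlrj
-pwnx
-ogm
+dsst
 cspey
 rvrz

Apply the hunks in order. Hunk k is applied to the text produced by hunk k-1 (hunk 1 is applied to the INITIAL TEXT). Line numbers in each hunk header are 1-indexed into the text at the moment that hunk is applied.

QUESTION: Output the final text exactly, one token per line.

Answer: zrgya
lqwv
bmuy
yat
gxngm
icg
dlrj
dsst
cspey
rvrz
jpbv
gjdg
wyc
cvdrj

Derivation:
Hunk 1: at line 11 remove [gegwg,wfz] add [jpbv,gjdg,wyc] -> 15 lines: zrgya lqwv bmuy yat gxngm icg dlrj vbjtr ogm cspey rvrz jpbv gjdg wyc cvdrj
Hunk 2: at line 6 remove [vbjtr] add [pwnx] -> 15 lines: zrgya lqwv bmuy yat gxngm icg dlrj pwnx ogm cspey rvrz jpbv gjdg wyc cvdrj
Hunk 3: at line 6 remove [pwnx,ogm] add [dsst] -> 14 lines: zrgya lqwv bmuy yat gxngm icg dlrj dsst cspey rvrz jpbv gjdg wyc cvdrj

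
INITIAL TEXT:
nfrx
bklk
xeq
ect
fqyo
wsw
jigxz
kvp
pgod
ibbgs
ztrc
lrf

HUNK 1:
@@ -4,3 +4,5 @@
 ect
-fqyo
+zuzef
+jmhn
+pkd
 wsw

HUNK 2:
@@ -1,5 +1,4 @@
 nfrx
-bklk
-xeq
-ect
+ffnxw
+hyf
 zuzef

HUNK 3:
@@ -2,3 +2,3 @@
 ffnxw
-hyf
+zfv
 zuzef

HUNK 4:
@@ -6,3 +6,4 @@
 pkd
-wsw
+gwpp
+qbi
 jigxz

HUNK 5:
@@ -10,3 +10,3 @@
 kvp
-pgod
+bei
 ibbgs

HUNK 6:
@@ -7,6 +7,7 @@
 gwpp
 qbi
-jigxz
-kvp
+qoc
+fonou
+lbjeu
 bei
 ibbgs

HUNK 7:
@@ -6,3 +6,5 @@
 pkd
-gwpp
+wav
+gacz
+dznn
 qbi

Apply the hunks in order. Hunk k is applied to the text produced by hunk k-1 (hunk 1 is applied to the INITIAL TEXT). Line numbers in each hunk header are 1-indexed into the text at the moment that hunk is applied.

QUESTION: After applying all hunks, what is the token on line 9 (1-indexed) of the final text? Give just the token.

Hunk 1: at line 4 remove [fqyo] add [zuzef,jmhn,pkd] -> 14 lines: nfrx bklk xeq ect zuzef jmhn pkd wsw jigxz kvp pgod ibbgs ztrc lrf
Hunk 2: at line 1 remove [bklk,xeq,ect] add [ffnxw,hyf] -> 13 lines: nfrx ffnxw hyf zuzef jmhn pkd wsw jigxz kvp pgod ibbgs ztrc lrf
Hunk 3: at line 2 remove [hyf] add [zfv] -> 13 lines: nfrx ffnxw zfv zuzef jmhn pkd wsw jigxz kvp pgod ibbgs ztrc lrf
Hunk 4: at line 6 remove [wsw] add [gwpp,qbi] -> 14 lines: nfrx ffnxw zfv zuzef jmhn pkd gwpp qbi jigxz kvp pgod ibbgs ztrc lrf
Hunk 5: at line 10 remove [pgod] add [bei] -> 14 lines: nfrx ffnxw zfv zuzef jmhn pkd gwpp qbi jigxz kvp bei ibbgs ztrc lrf
Hunk 6: at line 7 remove [jigxz,kvp] add [qoc,fonou,lbjeu] -> 15 lines: nfrx ffnxw zfv zuzef jmhn pkd gwpp qbi qoc fonou lbjeu bei ibbgs ztrc lrf
Hunk 7: at line 6 remove [gwpp] add [wav,gacz,dznn] -> 17 lines: nfrx ffnxw zfv zuzef jmhn pkd wav gacz dznn qbi qoc fonou lbjeu bei ibbgs ztrc lrf
Final line 9: dznn

Answer: dznn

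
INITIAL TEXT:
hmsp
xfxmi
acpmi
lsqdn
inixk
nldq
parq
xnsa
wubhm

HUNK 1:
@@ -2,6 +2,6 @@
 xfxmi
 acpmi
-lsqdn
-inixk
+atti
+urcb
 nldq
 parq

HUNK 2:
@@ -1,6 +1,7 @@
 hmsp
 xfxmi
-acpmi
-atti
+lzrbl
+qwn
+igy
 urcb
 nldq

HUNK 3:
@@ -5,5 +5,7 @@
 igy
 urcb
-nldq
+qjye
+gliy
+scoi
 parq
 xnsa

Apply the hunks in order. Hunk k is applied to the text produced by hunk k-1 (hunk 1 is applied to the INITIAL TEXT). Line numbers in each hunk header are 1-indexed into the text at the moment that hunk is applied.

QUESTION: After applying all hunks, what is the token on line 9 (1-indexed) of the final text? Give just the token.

Answer: scoi

Derivation:
Hunk 1: at line 2 remove [lsqdn,inixk] add [atti,urcb] -> 9 lines: hmsp xfxmi acpmi atti urcb nldq parq xnsa wubhm
Hunk 2: at line 1 remove [acpmi,atti] add [lzrbl,qwn,igy] -> 10 lines: hmsp xfxmi lzrbl qwn igy urcb nldq parq xnsa wubhm
Hunk 3: at line 5 remove [nldq] add [qjye,gliy,scoi] -> 12 lines: hmsp xfxmi lzrbl qwn igy urcb qjye gliy scoi parq xnsa wubhm
Final line 9: scoi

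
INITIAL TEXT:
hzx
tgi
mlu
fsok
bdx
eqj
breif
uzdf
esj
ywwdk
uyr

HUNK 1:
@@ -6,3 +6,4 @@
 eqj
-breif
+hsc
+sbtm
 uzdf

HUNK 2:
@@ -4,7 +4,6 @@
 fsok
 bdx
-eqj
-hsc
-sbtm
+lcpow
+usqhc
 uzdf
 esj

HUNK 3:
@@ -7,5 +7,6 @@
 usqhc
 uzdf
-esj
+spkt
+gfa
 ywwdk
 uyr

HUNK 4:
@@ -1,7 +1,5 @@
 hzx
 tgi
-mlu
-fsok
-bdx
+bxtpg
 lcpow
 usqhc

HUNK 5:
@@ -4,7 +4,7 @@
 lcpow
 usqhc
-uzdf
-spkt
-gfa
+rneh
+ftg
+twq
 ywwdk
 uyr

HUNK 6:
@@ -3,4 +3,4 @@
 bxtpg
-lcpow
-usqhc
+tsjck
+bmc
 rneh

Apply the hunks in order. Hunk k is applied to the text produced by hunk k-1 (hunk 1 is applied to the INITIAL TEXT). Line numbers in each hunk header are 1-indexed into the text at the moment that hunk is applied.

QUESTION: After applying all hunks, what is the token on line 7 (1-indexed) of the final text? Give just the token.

Hunk 1: at line 6 remove [breif] add [hsc,sbtm] -> 12 lines: hzx tgi mlu fsok bdx eqj hsc sbtm uzdf esj ywwdk uyr
Hunk 2: at line 4 remove [eqj,hsc,sbtm] add [lcpow,usqhc] -> 11 lines: hzx tgi mlu fsok bdx lcpow usqhc uzdf esj ywwdk uyr
Hunk 3: at line 7 remove [esj] add [spkt,gfa] -> 12 lines: hzx tgi mlu fsok bdx lcpow usqhc uzdf spkt gfa ywwdk uyr
Hunk 4: at line 1 remove [mlu,fsok,bdx] add [bxtpg] -> 10 lines: hzx tgi bxtpg lcpow usqhc uzdf spkt gfa ywwdk uyr
Hunk 5: at line 4 remove [uzdf,spkt,gfa] add [rneh,ftg,twq] -> 10 lines: hzx tgi bxtpg lcpow usqhc rneh ftg twq ywwdk uyr
Hunk 6: at line 3 remove [lcpow,usqhc] add [tsjck,bmc] -> 10 lines: hzx tgi bxtpg tsjck bmc rneh ftg twq ywwdk uyr
Final line 7: ftg

Answer: ftg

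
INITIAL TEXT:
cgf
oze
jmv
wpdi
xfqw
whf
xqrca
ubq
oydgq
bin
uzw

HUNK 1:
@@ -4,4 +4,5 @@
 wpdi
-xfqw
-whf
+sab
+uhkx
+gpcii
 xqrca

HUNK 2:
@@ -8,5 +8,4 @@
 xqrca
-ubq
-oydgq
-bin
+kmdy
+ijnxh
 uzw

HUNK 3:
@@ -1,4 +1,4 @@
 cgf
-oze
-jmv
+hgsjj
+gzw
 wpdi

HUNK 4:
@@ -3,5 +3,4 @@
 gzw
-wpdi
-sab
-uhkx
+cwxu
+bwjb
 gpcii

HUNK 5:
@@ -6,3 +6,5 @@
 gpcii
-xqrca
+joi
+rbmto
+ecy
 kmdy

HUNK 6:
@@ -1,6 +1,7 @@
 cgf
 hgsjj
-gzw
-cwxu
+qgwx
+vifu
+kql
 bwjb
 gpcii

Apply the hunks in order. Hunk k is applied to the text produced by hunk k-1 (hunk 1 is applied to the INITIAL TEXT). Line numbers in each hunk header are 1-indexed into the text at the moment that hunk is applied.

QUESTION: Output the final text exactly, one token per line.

Hunk 1: at line 4 remove [xfqw,whf] add [sab,uhkx,gpcii] -> 12 lines: cgf oze jmv wpdi sab uhkx gpcii xqrca ubq oydgq bin uzw
Hunk 2: at line 8 remove [ubq,oydgq,bin] add [kmdy,ijnxh] -> 11 lines: cgf oze jmv wpdi sab uhkx gpcii xqrca kmdy ijnxh uzw
Hunk 3: at line 1 remove [oze,jmv] add [hgsjj,gzw] -> 11 lines: cgf hgsjj gzw wpdi sab uhkx gpcii xqrca kmdy ijnxh uzw
Hunk 4: at line 3 remove [wpdi,sab,uhkx] add [cwxu,bwjb] -> 10 lines: cgf hgsjj gzw cwxu bwjb gpcii xqrca kmdy ijnxh uzw
Hunk 5: at line 6 remove [xqrca] add [joi,rbmto,ecy] -> 12 lines: cgf hgsjj gzw cwxu bwjb gpcii joi rbmto ecy kmdy ijnxh uzw
Hunk 6: at line 1 remove [gzw,cwxu] add [qgwx,vifu,kql] -> 13 lines: cgf hgsjj qgwx vifu kql bwjb gpcii joi rbmto ecy kmdy ijnxh uzw

Answer: cgf
hgsjj
qgwx
vifu
kql
bwjb
gpcii
joi
rbmto
ecy
kmdy
ijnxh
uzw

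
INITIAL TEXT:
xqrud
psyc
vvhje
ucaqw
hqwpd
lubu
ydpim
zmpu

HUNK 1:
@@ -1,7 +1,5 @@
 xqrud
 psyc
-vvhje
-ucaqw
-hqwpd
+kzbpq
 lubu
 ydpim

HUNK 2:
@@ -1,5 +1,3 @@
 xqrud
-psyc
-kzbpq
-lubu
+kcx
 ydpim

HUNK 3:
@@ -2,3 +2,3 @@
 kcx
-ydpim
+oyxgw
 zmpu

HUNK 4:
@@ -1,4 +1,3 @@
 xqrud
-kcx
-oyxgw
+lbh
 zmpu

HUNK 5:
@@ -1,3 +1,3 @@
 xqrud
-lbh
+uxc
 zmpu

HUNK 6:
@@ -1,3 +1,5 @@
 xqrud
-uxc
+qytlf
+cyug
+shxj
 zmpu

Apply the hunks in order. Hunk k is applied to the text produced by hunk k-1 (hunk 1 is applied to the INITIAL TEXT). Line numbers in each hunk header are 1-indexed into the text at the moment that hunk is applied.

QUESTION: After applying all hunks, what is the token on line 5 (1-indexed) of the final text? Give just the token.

Hunk 1: at line 1 remove [vvhje,ucaqw,hqwpd] add [kzbpq] -> 6 lines: xqrud psyc kzbpq lubu ydpim zmpu
Hunk 2: at line 1 remove [psyc,kzbpq,lubu] add [kcx] -> 4 lines: xqrud kcx ydpim zmpu
Hunk 3: at line 2 remove [ydpim] add [oyxgw] -> 4 lines: xqrud kcx oyxgw zmpu
Hunk 4: at line 1 remove [kcx,oyxgw] add [lbh] -> 3 lines: xqrud lbh zmpu
Hunk 5: at line 1 remove [lbh] add [uxc] -> 3 lines: xqrud uxc zmpu
Hunk 6: at line 1 remove [uxc] add [qytlf,cyug,shxj] -> 5 lines: xqrud qytlf cyug shxj zmpu
Final line 5: zmpu

Answer: zmpu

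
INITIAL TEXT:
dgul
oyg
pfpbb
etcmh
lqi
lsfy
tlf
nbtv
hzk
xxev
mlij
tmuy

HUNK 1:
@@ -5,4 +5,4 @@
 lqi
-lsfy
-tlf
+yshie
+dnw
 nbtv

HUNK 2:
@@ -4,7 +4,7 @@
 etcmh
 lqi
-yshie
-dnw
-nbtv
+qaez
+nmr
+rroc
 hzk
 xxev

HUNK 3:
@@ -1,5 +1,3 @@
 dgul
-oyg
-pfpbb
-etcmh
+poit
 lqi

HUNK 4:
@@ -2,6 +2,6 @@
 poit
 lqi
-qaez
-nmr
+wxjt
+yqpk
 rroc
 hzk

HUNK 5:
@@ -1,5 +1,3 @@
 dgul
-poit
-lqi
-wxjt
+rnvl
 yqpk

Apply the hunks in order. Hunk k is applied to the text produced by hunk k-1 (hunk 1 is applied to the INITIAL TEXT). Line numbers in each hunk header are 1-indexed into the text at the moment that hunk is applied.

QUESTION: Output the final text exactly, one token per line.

Hunk 1: at line 5 remove [lsfy,tlf] add [yshie,dnw] -> 12 lines: dgul oyg pfpbb etcmh lqi yshie dnw nbtv hzk xxev mlij tmuy
Hunk 2: at line 4 remove [yshie,dnw,nbtv] add [qaez,nmr,rroc] -> 12 lines: dgul oyg pfpbb etcmh lqi qaez nmr rroc hzk xxev mlij tmuy
Hunk 3: at line 1 remove [oyg,pfpbb,etcmh] add [poit] -> 10 lines: dgul poit lqi qaez nmr rroc hzk xxev mlij tmuy
Hunk 4: at line 2 remove [qaez,nmr] add [wxjt,yqpk] -> 10 lines: dgul poit lqi wxjt yqpk rroc hzk xxev mlij tmuy
Hunk 5: at line 1 remove [poit,lqi,wxjt] add [rnvl] -> 8 lines: dgul rnvl yqpk rroc hzk xxev mlij tmuy

Answer: dgul
rnvl
yqpk
rroc
hzk
xxev
mlij
tmuy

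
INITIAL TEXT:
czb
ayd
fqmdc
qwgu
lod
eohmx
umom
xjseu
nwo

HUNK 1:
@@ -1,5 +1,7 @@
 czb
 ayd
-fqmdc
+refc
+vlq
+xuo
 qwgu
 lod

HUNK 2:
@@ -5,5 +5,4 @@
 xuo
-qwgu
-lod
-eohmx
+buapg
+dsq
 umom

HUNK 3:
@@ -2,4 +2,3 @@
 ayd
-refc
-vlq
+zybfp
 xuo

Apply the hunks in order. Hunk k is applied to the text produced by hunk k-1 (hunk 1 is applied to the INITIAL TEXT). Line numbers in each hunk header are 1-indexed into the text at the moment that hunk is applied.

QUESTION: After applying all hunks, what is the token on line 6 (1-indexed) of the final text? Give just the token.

Hunk 1: at line 1 remove [fqmdc] add [refc,vlq,xuo] -> 11 lines: czb ayd refc vlq xuo qwgu lod eohmx umom xjseu nwo
Hunk 2: at line 5 remove [qwgu,lod,eohmx] add [buapg,dsq] -> 10 lines: czb ayd refc vlq xuo buapg dsq umom xjseu nwo
Hunk 3: at line 2 remove [refc,vlq] add [zybfp] -> 9 lines: czb ayd zybfp xuo buapg dsq umom xjseu nwo
Final line 6: dsq

Answer: dsq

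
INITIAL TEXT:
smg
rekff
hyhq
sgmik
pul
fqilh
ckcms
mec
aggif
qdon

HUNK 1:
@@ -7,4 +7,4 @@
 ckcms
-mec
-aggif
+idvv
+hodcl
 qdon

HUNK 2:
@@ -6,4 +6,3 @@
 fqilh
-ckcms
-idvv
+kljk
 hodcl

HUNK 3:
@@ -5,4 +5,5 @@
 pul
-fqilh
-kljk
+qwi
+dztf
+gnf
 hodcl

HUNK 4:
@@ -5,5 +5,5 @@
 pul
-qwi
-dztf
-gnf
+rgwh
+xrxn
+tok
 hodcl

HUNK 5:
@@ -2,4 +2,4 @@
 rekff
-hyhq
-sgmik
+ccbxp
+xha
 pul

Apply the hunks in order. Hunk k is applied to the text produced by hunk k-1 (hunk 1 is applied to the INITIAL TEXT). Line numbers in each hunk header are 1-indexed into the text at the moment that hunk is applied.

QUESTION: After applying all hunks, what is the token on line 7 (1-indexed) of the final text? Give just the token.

Answer: xrxn

Derivation:
Hunk 1: at line 7 remove [mec,aggif] add [idvv,hodcl] -> 10 lines: smg rekff hyhq sgmik pul fqilh ckcms idvv hodcl qdon
Hunk 2: at line 6 remove [ckcms,idvv] add [kljk] -> 9 lines: smg rekff hyhq sgmik pul fqilh kljk hodcl qdon
Hunk 3: at line 5 remove [fqilh,kljk] add [qwi,dztf,gnf] -> 10 lines: smg rekff hyhq sgmik pul qwi dztf gnf hodcl qdon
Hunk 4: at line 5 remove [qwi,dztf,gnf] add [rgwh,xrxn,tok] -> 10 lines: smg rekff hyhq sgmik pul rgwh xrxn tok hodcl qdon
Hunk 5: at line 2 remove [hyhq,sgmik] add [ccbxp,xha] -> 10 lines: smg rekff ccbxp xha pul rgwh xrxn tok hodcl qdon
Final line 7: xrxn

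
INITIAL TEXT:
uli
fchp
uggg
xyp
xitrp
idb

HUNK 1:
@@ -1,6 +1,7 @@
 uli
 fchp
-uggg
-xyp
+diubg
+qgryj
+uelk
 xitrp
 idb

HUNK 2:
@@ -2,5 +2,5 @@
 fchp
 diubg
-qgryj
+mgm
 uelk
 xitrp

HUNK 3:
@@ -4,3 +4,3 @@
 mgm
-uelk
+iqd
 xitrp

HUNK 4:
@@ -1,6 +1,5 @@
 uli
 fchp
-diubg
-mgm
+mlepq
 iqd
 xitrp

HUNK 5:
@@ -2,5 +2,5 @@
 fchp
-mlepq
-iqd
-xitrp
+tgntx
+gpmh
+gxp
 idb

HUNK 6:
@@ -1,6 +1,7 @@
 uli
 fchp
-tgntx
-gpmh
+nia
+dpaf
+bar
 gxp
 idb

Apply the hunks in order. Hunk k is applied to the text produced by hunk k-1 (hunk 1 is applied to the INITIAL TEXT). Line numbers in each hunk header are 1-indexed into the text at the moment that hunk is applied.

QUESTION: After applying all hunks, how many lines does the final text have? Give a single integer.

Answer: 7

Derivation:
Hunk 1: at line 1 remove [uggg,xyp] add [diubg,qgryj,uelk] -> 7 lines: uli fchp diubg qgryj uelk xitrp idb
Hunk 2: at line 2 remove [qgryj] add [mgm] -> 7 lines: uli fchp diubg mgm uelk xitrp idb
Hunk 3: at line 4 remove [uelk] add [iqd] -> 7 lines: uli fchp diubg mgm iqd xitrp idb
Hunk 4: at line 1 remove [diubg,mgm] add [mlepq] -> 6 lines: uli fchp mlepq iqd xitrp idb
Hunk 5: at line 2 remove [mlepq,iqd,xitrp] add [tgntx,gpmh,gxp] -> 6 lines: uli fchp tgntx gpmh gxp idb
Hunk 6: at line 1 remove [tgntx,gpmh] add [nia,dpaf,bar] -> 7 lines: uli fchp nia dpaf bar gxp idb
Final line count: 7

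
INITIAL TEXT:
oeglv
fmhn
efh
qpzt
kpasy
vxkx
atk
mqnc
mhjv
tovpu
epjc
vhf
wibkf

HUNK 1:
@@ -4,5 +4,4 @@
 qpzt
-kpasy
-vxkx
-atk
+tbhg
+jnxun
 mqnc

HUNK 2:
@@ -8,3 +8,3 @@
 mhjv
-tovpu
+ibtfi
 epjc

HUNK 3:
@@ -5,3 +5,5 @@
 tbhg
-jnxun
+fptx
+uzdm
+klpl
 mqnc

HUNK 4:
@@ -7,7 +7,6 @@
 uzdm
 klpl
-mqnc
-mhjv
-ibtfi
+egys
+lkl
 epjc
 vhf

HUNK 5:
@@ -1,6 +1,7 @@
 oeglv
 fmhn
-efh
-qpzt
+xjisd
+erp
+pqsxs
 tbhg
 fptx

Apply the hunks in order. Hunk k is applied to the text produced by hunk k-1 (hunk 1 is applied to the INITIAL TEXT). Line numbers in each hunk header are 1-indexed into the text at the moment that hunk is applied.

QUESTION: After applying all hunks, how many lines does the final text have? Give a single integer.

Hunk 1: at line 4 remove [kpasy,vxkx,atk] add [tbhg,jnxun] -> 12 lines: oeglv fmhn efh qpzt tbhg jnxun mqnc mhjv tovpu epjc vhf wibkf
Hunk 2: at line 8 remove [tovpu] add [ibtfi] -> 12 lines: oeglv fmhn efh qpzt tbhg jnxun mqnc mhjv ibtfi epjc vhf wibkf
Hunk 3: at line 5 remove [jnxun] add [fptx,uzdm,klpl] -> 14 lines: oeglv fmhn efh qpzt tbhg fptx uzdm klpl mqnc mhjv ibtfi epjc vhf wibkf
Hunk 4: at line 7 remove [mqnc,mhjv,ibtfi] add [egys,lkl] -> 13 lines: oeglv fmhn efh qpzt tbhg fptx uzdm klpl egys lkl epjc vhf wibkf
Hunk 5: at line 1 remove [efh,qpzt] add [xjisd,erp,pqsxs] -> 14 lines: oeglv fmhn xjisd erp pqsxs tbhg fptx uzdm klpl egys lkl epjc vhf wibkf
Final line count: 14

Answer: 14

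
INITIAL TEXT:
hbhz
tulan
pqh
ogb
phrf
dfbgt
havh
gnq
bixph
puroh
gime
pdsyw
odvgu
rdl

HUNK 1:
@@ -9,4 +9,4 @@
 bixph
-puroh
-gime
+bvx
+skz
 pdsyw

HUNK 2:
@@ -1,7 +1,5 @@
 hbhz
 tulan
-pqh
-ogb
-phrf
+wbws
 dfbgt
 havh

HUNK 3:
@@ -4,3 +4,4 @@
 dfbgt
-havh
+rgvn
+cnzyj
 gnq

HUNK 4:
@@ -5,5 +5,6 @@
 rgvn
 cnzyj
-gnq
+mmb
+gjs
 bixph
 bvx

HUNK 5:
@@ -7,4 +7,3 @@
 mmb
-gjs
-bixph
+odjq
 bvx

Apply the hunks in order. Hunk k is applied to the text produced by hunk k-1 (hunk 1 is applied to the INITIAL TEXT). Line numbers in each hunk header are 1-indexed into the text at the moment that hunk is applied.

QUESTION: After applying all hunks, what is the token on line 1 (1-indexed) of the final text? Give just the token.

Answer: hbhz

Derivation:
Hunk 1: at line 9 remove [puroh,gime] add [bvx,skz] -> 14 lines: hbhz tulan pqh ogb phrf dfbgt havh gnq bixph bvx skz pdsyw odvgu rdl
Hunk 2: at line 1 remove [pqh,ogb,phrf] add [wbws] -> 12 lines: hbhz tulan wbws dfbgt havh gnq bixph bvx skz pdsyw odvgu rdl
Hunk 3: at line 4 remove [havh] add [rgvn,cnzyj] -> 13 lines: hbhz tulan wbws dfbgt rgvn cnzyj gnq bixph bvx skz pdsyw odvgu rdl
Hunk 4: at line 5 remove [gnq] add [mmb,gjs] -> 14 lines: hbhz tulan wbws dfbgt rgvn cnzyj mmb gjs bixph bvx skz pdsyw odvgu rdl
Hunk 5: at line 7 remove [gjs,bixph] add [odjq] -> 13 lines: hbhz tulan wbws dfbgt rgvn cnzyj mmb odjq bvx skz pdsyw odvgu rdl
Final line 1: hbhz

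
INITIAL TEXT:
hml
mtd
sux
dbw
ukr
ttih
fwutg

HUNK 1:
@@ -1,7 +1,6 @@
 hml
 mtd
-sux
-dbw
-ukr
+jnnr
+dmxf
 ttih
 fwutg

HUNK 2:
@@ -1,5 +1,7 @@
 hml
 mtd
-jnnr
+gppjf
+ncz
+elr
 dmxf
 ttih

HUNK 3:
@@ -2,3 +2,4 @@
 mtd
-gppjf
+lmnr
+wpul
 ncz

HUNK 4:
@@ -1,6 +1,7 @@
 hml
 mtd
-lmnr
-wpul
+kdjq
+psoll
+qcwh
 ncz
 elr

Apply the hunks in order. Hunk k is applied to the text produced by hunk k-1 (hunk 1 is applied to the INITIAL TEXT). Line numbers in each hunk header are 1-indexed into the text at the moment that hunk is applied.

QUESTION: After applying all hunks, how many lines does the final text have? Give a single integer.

Hunk 1: at line 1 remove [sux,dbw,ukr] add [jnnr,dmxf] -> 6 lines: hml mtd jnnr dmxf ttih fwutg
Hunk 2: at line 1 remove [jnnr] add [gppjf,ncz,elr] -> 8 lines: hml mtd gppjf ncz elr dmxf ttih fwutg
Hunk 3: at line 2 remove [gppjf] add [lmnr,wpul] -> 9 lines: hml mtd lmnr wpul ncz elr dmxf ttih fwutg
Hunk 4: at line 1 remove [lmnr,wpul] add [kdjq,psoll,qcwh] -> 10 lines: hml mtd kdjq psoll qcwh ncz elr dmxf ttih fwutg
Final line count: 10

Answer: 10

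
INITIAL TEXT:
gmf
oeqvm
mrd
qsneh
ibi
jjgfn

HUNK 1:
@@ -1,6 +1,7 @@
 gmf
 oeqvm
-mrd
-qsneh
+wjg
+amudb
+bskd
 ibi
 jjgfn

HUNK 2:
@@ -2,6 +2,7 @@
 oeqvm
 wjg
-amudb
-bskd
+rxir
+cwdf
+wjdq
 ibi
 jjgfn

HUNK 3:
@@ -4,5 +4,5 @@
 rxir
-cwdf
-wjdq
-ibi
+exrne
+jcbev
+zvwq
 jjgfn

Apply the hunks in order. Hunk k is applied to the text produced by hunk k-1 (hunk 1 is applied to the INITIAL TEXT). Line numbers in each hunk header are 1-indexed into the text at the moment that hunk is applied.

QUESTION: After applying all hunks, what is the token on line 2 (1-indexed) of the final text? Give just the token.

Hunk 1: at line 1 remove [mrd,qsneh] add [wjg,amudb,bskd] -> 7 lines: gmf oeqvm wjg amudb bskd ibi jjgfn
Hunk 2: at line 2 remove [amudb,bskd] add [rxir,cwdf,wjdq] -> 8 lines: gmf oeqvm wjg rxir cwdf wjdq ibi jjgfn
Hunk 3: at line 4 remove [cwdf,wjdq,ibi] add [exrne,jcbev,zvwq] -> 8 lines: gmf oeqvm wjg rxir exrne jcbev zvwq jjgfn
Final line 2: oeqvm

Answer: oeqvm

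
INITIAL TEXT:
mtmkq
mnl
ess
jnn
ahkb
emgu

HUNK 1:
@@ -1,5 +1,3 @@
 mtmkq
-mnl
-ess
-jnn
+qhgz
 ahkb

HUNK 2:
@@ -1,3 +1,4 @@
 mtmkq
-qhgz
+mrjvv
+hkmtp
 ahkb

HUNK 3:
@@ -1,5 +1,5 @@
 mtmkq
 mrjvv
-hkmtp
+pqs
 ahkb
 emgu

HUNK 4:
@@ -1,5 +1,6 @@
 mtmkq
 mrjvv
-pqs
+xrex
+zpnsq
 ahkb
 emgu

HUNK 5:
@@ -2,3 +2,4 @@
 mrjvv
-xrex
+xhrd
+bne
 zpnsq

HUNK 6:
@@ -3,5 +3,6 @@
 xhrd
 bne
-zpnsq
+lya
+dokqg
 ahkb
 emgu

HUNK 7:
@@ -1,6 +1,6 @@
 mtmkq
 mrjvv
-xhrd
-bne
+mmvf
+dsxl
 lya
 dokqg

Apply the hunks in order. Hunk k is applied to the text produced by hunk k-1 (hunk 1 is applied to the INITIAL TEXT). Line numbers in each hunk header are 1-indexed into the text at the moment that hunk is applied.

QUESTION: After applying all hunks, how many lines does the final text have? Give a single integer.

Answer: 8

Derivation:
Hunk 1: at line 1 remove [mnl,ess,jnn] add [qhgz] -> 4 lines: mtmkq qhgz ahkb emgu
Hunk 2: at line 1 remove [qhgz] add [mrjvv,hkmtp] -> 5 lines: mtmkq mrjvv hkmtp ahkb emgu
Hunk 3: at line 1 remove [hkmtp] add [pqs] -> 5 lines: mtmkq mrjvv pqs ahkb emgu
Hunk 4: at line 1 remove [pqs] add [xrex,zpnsq] -> 6 lines: mtmkq mrjvv xrex zpnsq ahkb emgu
Hunk 5: at line 2 remove [xrex] add [xhrd,bne] -> 7 lines: mtmkq mrjvv xhrd bne zpnsq ahkb emgu
Hunk 6: at line 3 remove [zpnsq] add [lya,dokqg] -> 8 lines: mtmkq mrjvv xhrd bne lya dokqg ahkb emgu
Hunk 7: at line 1 remove [xhrd,bne] add [mmvf,dsxl] -> 8 lines: mtmkq mrjvv mmvf dsxl lya dokqg ahkb emgu
Final line count: 8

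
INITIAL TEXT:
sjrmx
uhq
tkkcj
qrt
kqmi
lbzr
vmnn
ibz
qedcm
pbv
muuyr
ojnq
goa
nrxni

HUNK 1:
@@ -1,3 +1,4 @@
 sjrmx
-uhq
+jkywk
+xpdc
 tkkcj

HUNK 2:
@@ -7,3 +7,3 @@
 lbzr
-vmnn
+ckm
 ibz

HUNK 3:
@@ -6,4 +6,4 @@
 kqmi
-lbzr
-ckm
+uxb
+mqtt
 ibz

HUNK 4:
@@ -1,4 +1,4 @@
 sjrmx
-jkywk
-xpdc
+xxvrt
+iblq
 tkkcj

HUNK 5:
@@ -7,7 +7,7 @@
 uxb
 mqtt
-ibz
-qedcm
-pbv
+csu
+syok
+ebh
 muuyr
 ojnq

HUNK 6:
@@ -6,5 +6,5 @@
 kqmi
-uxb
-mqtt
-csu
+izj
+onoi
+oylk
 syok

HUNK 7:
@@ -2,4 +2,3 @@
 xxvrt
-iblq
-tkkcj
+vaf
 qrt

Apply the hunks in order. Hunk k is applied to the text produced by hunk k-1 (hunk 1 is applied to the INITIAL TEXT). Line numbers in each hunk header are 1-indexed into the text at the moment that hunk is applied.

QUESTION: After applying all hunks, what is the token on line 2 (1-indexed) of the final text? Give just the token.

Answer: xxvrt

Derivation:
Hunk 1: at line 1 remove [uhq] add [jkywk,xpdc] -> 15 lines: sjrmx jkywk xpdc tkkcj qrt kqmi lbzr vmnn ibz qedcm pbv muuyr ojnq goa nrxni
Hunk 2: at line 7 remove [vmnn] add [ckm] -> 15 lines: sjrmx jkywk xpdc tkkcj qrt kqmi lbzr ckm ibz qedcm pbv muuyr ojnq goa nrxni
Hunk 3: at line 6 remove [lbzr,ckm] add [uxb,mqtt] -> 15 lines: sjrmx jkywk xpdc tkkcj qrt kqmi uxb mqtt ibz qedcm pbv muuyr ojnq goa nrxni
Hunk 4: at line 1 remove [jkywk,xpdc] add [xxvrt,iblq] -> 15 lines: sjrmx xxvrt iblq tkkcj qrt kqmi uxb mqtt ibz qedcm pbv muuyr ojnq goa nrxni
Hunk 5: at line 7 remove [ibz,qedcm,pbv] add [csu,syok,ebh] -> 15 lines: sjrmx xxvrt iblq tkkcj qrt kqmi uxb mqtt csu syok ebh muuyr ojnq goa nrxni
Hunk 6: at line 6 remove [uxb,mqtt,csu] add [izj,onoi,oylk] -> 15 lines: sjrmx xxvrt iblq tkkcj qrt kqmi izj onoi oylk syok ebh muuyr ojnq goa nrxni
Hunk 7: at line 2 remove [iblq,tkkcj] add [vaf] -> 14 lines: sjrmx xxvrt vaf qrt kqmi izj onoi oylk syok ebh muuyr ojnq goa nrxni
Final line 2: xxvrt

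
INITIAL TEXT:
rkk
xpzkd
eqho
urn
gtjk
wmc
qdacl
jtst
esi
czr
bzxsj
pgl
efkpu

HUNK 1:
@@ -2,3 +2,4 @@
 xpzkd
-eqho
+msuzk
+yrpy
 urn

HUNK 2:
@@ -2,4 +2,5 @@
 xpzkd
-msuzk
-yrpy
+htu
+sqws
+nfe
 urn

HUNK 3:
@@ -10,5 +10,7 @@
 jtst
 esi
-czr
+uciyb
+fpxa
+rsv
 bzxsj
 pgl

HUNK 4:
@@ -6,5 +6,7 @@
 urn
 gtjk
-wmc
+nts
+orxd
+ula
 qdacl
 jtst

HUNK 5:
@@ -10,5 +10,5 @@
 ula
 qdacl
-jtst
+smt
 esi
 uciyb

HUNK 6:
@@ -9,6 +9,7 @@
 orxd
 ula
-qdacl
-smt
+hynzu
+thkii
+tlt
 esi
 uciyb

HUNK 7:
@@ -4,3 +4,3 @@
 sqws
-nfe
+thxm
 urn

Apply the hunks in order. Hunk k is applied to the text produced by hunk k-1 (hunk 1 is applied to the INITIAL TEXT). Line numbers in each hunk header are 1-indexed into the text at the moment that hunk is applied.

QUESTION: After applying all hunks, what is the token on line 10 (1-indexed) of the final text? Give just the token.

Answer: ula

Derivation:
Hunk 1: at line 2 remove [eqho] add [msuzk,yrpy] -> 14 lines: rkk xpzkd msuzk yrpy urn gtjk wmc qdacl jtst esi czr bzxsj pgl efkpu
Hunk 2: at line 2 remove [msuzk,yrpy] add [htu,sqws,nfe] -> 15 lines: rkk xpzkd htu sqws nfe urn gtjk wmc qdacl jtst esi czr bzxsj pgl efkpu
Hunk 3: at line 10 remove [czr] add [uciyb,fpxa,rsv] -> 17 lines: rkk xpzkd htu sqws nfe urn gtjk wmc qdacl jtst esi uciyb fpxa rsv bzxsj pgl efkpu
Hunk 4: at line 6 remove [wmc] add [nts,orxd,ula] -> 19 lines: rkk xpzkd htu sqws nfe urn gtjk nts orxd ula qdacl jtst esi uciyb fpxa rsv bzxsj pgl efkpu
Hunk 5: at line 10 remove [jtst] add [smt] -> 19 lines: rkk xpzkd htu sqws nfe urn gtjk nts orxd ula qdacl smt esi uciyb fpxa rsv bzxsj pgl efkpu
Hunk 6: at line 9 remove [qdacl,smt] add [hynzu,thkii,tlt] -> 20 lines: rkk xpzkd htu sqws nfe urn gtjk nts orxd ula hynzu thkii tlt esi uciyb fpxa rsv bzxsj pgl efkpu
Hunk 7: at line 4 remove [nfe] add [thxm] -> 20 lines: rkk xpzkd htu sqws thxm urn gtjk nts orxd ula hynzu thkii tlt esi uciyb fpxa rsv bzxsj pgl efkpu
Final line 10: ula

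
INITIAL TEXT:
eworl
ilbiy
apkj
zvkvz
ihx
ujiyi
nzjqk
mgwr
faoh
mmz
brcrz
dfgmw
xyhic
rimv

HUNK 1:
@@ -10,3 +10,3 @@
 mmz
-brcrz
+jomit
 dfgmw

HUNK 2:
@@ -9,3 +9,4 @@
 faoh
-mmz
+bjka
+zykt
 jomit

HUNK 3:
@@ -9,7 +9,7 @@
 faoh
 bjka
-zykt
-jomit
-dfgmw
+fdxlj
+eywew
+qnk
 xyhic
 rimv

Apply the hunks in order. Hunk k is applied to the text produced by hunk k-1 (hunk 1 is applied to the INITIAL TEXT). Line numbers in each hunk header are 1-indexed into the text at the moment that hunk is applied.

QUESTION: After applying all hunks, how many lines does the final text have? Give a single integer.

Answer: 15

Derivation:
Hunk 1: at line 10 remove [brcrz] add [jomit] -> 14 lines: eworl ilbiy apkj zvkvz ihx ujiyi nzjqk mgwr faoh mmz jomit dfgmw xyhic rimv
Hunk 2: at line 9 remove [mmz] add [bjka,zykt] -> 15 lines: eworl ilbiy apkj zvkvz ihx ujiyi nzjqk mgwr faoh bjka zykt jomit dfgmw xyhic rimv
Hunk 3: at line 9 remove [zykt,jomit,dfgmw] add [fdxlj,eywew,qnk] -> 15 lines: eworl ilbiy apkj zvkvz ihx ujiyi nzjqk mgwr faoh bjka fdxlj eywew qnk xyhic rimv
Final line count: 15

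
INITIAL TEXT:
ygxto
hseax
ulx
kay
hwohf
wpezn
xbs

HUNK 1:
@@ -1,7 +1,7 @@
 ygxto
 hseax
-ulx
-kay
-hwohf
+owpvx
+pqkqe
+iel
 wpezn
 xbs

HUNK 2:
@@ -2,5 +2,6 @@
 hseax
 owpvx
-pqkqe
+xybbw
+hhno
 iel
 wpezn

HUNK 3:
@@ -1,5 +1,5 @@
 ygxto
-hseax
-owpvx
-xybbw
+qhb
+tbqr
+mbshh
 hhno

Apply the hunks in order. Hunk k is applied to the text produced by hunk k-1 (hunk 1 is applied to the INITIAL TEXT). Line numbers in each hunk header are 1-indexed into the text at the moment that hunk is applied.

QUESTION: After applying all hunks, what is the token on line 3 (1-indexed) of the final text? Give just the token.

Answer: tbqr

Derivation:
Hunk 1: at line 1 remove [ulx,kay,hwohf] add [owpvx,pqkqe,iel] -> 7 lines: ygxto hseax owpvx pqkqe iel wpezn xbs
Hunk 2: at line 2 remove [pqkqe] add [xybbw,hhno] -> 8 lines: ygxto hseax owpvx xybbw hhno iel wpezn xbs
Hunk 3: at line 1 remove [hseax,owpvx,xybbw] add [qhb,tbqr,mbshh] -> 8 lines: ygxto qhb tbqr mbshh hhno iel wpezn xbs
Final line 3: tbqr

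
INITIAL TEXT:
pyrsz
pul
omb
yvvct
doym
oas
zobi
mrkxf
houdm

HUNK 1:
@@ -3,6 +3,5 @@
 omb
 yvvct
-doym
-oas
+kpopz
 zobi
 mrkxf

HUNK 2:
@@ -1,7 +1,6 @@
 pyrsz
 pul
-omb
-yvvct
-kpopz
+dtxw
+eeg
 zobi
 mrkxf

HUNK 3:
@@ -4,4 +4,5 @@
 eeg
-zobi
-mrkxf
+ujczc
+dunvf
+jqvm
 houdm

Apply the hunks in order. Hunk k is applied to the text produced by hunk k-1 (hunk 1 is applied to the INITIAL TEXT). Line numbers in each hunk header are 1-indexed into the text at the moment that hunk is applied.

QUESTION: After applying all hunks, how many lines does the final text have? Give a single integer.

Answer: 8

Derivation:
Hunk 1: at line 3 remove [doym,oas] add [kpopz] -> 8 lines: pyrsz pul omb yvvct kpopz zobi mrkxf houdm
Hunk 2: at line 1 remove [omb,yvvct,kpopz] add [dtxw,eeg] -> 7 lines: pyrsz pul dtxw eeg zobi mrkxf houdm
Hunk 3: at line 4 remove [zobi,mrkxf] add [ujczc,dunvf,jqvm] -> 8 lines: pyrsz pul dtxw eeg ujczc dunvf jqvm houdm
Final line count: 8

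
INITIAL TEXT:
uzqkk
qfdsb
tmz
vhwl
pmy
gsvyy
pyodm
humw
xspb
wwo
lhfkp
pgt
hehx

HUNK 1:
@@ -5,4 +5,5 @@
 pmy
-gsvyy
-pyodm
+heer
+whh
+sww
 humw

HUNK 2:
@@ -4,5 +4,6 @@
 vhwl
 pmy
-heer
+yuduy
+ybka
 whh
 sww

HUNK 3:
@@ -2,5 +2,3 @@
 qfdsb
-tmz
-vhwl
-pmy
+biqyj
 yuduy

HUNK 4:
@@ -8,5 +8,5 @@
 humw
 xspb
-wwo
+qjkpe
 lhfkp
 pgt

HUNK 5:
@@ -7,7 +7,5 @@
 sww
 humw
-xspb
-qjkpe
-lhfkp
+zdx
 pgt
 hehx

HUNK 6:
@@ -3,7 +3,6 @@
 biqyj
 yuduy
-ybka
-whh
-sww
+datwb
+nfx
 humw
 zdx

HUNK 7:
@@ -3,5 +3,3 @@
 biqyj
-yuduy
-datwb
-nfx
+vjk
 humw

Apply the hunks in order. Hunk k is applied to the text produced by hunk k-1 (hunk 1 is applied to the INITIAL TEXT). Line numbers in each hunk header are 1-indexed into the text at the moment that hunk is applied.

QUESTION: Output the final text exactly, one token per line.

Answer: uzqkk
qfdsb
biqyj
vjk
humw
zdx
pgt
hehx

Derivation:
Hunk 1: at line 5 remove [gsvyy,pyodm] add [heer,whh,sww] -> 14 lines: uzqkk qfdsb tmz vhwl pmy heer whh sww humw xspb wwo lhfkp pgt hehx
Hunk 2: at line 4 remove [heer] add [yuduy,ybka] -> 15 lines: uzqkk qfdsb tmz vhwl pmy yuduy ybka whh sww humw xspb wwo lhfkp pgt hehx
Hunk 3: at line 2 remove [tmz,vhwl,pmy] add [biqyj] -> 13 lines: uzqkk qfdsb biqyj yuduy ybka whh sww humw xspb wwo lhfkp pgt hehx
Hunk 4: at line 8 remove [wwo] add [qjkpe] -> 13 lines: uzqkk qfdsb biqyj yuduy ybka whh sww humw xspb qjkpe lhfkp pgt hehx
Hunk 5: at line 7 remove [xspb,qjkpe,lhfkp] add [zdx] -> 11 lines: uzqkk qfdsb biqyj yuduy ybka whh sww humw zdx pgt hehx
Hunk 6: at line 3 remove [ybka,whh,sww] add [datwb,nfx] -> 10 lines: uzqkk qfdsb biqyj yuduy datwb nfx humw zdx pgt hehx
Hunk 7: at line 3 remove [yuduy,datwb,nfx] add [vjk] -> 8 lines: uzqkk qfdsb biqyj vjk humw zdx pgt hehx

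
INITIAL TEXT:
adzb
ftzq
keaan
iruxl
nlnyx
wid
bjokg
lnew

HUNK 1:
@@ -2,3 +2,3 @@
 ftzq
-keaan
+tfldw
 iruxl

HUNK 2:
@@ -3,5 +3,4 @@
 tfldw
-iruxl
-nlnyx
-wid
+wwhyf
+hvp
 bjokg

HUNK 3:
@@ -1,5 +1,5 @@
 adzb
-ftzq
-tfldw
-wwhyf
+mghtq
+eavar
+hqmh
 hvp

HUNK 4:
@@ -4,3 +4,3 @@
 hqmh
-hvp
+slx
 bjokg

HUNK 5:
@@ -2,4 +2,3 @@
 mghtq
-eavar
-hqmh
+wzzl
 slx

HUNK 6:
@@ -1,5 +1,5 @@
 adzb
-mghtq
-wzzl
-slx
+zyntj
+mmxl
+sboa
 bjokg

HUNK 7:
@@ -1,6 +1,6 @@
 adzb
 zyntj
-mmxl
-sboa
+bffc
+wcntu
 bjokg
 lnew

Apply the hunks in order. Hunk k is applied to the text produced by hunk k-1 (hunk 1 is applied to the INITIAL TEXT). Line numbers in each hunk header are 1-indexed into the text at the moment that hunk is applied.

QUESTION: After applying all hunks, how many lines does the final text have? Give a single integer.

Hunk 1: at line 2 remove [keaan] add [tfldw] -> 8 lines: adzb ftzq tfldw iruxl nlnyx wid bjokg lnew
Hunk 2: at line 3 remove [iruxl,nlnyx,wid] add [wwhyf,hvp] -> 7 lines: adzb ftzq tfldw wwhyf hvp bjokg lnew
Hunk 3: at line 1 remove [ftzq,tfldw,wwhyf] add [mghtq,eavar,hqmh] -> 7 lines: adzb mghtq eavar hqmh hvp bjokg lnew
Hunk 4: at line 4 remove [hvp] add [slx] -> 7 lines: adzb mghtq eavar hqmh slx bjokg lnew
Hunk 5: at line 2 remove [eavar,hqmh] add [wzzl] -> 6 lines: adzb mghtq wzzl slx bjokg lnew
Hunk 6: at line 1 remove [mghtq,wzzl,slx] add [zyntj,mmxl,sboa] -> 6 lines: adzb zyntj mmxl sboa bjokg lnew
Hunk 7: at line 1 remove [mmxl,sboa] add [bffc,wcntu] -> 6 lines: adzb zyntj bffc wcntu bjokg lnew
Final line count: 6

Answer: 6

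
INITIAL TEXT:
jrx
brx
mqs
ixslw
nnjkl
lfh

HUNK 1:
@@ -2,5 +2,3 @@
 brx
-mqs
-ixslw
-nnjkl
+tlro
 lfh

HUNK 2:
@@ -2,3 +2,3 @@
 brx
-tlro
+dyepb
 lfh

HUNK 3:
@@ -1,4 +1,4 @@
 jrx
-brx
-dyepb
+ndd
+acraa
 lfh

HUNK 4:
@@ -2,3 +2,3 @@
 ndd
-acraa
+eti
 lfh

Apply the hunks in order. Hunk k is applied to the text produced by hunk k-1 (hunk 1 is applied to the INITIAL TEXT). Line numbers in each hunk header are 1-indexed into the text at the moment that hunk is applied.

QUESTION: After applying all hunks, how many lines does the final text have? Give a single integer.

Hunk 1: at line 2 remove [mqs,ixslw,nnjkl] add [tlro] -> 4 lines: jrx brx tlro lfh
Hunk 2: at line 2 remove [tlro] add [dyepb] -> 4 lines: jrx brx dyepb lfh
Hunk 3: at line 1 remove [brx,dyepb] add [ndd,acraa] -> 4 lines: jrx ndd acraa lfh
Hunk 4: at line 2 remove [acraa] add [eti] -> 4 lines: jrx ndd eti lfh
Final line count: 4

Answer: 4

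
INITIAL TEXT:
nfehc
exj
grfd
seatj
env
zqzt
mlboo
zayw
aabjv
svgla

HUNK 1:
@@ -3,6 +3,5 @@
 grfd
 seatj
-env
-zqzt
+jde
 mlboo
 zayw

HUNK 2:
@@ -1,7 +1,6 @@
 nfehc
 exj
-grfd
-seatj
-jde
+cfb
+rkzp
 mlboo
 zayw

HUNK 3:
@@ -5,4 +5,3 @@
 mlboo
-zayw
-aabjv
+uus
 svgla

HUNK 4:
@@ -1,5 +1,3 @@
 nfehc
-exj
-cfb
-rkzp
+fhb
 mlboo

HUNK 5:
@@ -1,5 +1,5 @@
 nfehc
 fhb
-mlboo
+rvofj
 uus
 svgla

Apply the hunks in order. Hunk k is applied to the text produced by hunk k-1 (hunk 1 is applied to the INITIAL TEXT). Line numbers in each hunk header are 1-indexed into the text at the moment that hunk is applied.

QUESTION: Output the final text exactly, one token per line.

Answer: nfehc
fhb
rvofj
uus
svgla

Derivation:
Hunk 1: at line 3 remove [env,zqzt] add [jde] -> 9 lines: nfehc exj grfd seatj jde mlboo zayw aabjv svgla
Hunk 2: at line 1 remove [grfd,seatj,jde] add [cfb,rkzp] -> 8 lines: nfehc exj cfb rkzp mlboo zayw aabjv svgla
Hunk 3: at line 5 remove [zayw,aabjv] add [uus] -> 7 lines: nfehc exj cfb rkzp mlboo uus svgla
Hunk 4: at line 1 remove [exj,cfb,rkzp] add [fhb] -> 5 lines: nfehc fhb mlboo uus svgla
Hunk 5: at line 1 remove [mlboo] add [rvofj] -> 5 lines: nfehc fhb rvofj uus svgla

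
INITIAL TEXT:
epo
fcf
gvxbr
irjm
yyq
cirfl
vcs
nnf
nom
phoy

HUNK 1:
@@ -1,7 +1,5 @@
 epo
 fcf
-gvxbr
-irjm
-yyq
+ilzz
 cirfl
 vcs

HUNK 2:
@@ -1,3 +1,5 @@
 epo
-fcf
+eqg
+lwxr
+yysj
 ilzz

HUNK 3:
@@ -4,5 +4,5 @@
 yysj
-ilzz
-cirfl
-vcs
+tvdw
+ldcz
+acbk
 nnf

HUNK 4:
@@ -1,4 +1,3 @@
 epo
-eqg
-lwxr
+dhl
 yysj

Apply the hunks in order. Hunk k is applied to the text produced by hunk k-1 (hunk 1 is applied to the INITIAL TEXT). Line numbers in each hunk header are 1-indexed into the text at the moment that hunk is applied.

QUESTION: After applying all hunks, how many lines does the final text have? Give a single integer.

Answer: 9

Derivation:
Hunk 1: at line 1 remove [gvxbr,irjm,yyq] add [ilzz] -> 8 lines: epo fcf ilzz cirfl vcs nnf nom phoy
Hunk 2: at line 1 remove [fcf] add [eqg,lwxr,yysj] -> 10 lines: epo eqg lwxr yysj ilzz cirfl vcs nnf nom phoy
Hunk 3: at line 4 remove [ilzz,cirfl,vcs] add [tvdw,ldcz,acbk] -> 10 lines: epo eqg lwxr yysj tvdw ldcz acbk nnf nom phoy
Hunk 4: at line 1 remove [eqg,lwxr] add [dhl] -> 9 lines: epo dhl yysj tvdw ldcz acbk nnf nom phoy
Final line count: 9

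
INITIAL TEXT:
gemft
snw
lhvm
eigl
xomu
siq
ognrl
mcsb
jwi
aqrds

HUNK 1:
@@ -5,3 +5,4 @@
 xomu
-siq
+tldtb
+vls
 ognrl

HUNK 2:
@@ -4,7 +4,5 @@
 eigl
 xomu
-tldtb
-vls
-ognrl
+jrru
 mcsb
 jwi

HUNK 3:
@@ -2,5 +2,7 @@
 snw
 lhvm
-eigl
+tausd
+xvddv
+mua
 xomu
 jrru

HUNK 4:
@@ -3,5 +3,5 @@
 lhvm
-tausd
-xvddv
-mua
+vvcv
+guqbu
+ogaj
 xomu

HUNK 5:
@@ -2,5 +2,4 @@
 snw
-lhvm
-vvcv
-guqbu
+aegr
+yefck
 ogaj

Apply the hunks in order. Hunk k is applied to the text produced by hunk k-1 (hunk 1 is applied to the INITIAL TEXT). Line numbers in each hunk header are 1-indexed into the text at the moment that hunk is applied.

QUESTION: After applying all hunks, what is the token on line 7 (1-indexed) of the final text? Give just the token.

Hunk 1: at line 5 remove [siq] add [tldtb,vls] -> 11 lines: gemft snw lhvm eigl xomu tldtb vls ognrl mcsb jwi aqrds
Hunk 2: at line 4 remove [tldtb,vls,ognrl] add [jrru] -> 9 lines: gemft snw lhvm eigl xomu jrru mcsb jwi aqrds
Hunk 3: at line 2 remove [eigl] add [tausd,xvddv,mua] -> 11 lines: gemft snw lhvm tausd xvddv mua xomu jrru mcsb jwi aqrds
Hunk 4: at line 3 remove [tausd,xvddv,mua] add [vvcv,guqbu,ogaj] -> 11 lines: gemft snw lhvm vvcv guqbu ogaj xomu jrru mcsb jwi aqrds
Hunk 5: at line 2 remove [lhvm,vvcv,guqbu] add [aegr,yefck] -> 10 lines: gemft snw aegr yefck ogaj xomu jrru mcsb jwi aqrds
Final line 7: jrru

Answer: jrru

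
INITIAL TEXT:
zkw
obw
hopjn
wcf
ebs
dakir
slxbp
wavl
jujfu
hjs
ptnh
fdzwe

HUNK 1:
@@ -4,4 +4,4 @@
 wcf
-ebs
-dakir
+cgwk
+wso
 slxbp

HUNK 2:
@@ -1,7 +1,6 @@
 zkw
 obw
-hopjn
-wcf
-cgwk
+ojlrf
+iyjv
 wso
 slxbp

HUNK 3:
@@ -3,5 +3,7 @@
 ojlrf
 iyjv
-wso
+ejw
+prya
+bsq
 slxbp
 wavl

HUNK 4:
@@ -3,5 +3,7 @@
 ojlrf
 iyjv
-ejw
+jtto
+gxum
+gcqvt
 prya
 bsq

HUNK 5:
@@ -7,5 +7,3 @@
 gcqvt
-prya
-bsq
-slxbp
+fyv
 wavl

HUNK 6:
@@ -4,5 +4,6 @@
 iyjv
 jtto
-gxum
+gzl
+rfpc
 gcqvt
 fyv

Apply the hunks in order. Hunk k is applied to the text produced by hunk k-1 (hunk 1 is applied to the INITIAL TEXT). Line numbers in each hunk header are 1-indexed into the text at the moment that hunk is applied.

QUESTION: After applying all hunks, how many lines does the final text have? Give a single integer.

Hunk 1: at line 4 remove [ebs,dakir] add [cgwk,wso] -> 12 lines: zkw obw hopjn wcf cgwk wso slxbp wavl jujfu hjs ptnh fdzwe
Hunk 2: at line 1 remove [hopjn,wcf,cgwk] add [ojlrf,iyjv] -> 11 lines: zkw obw ojlrf iyjv wso slxbp wavl jujfu hjs ptnh fdzwe
Hunk 3: at line 3 remove [wso] add [ejw,prya,bsq] -> 13 lines: zkw obw ojlrf iyjv ejw prya bsq slxbp wavl jujfu hjs ptnh fdzwe
Hunk 4: at line 3 remove [ejw] add [jtto,gxum,gcqvt] -> 15 lines: zkw obw ojlrf iyjv jtto gxum gcqvt prya bsq slxbp wavl jujfu hjs ptnh fdzwe
Hunk 5: at line 7 remove [prya,bsq,slxbp] add [fyv] -> 13 lines: zkw obw ojlrf iyjv jtto gxum gcqvt fyv wavl jujfu hjs ptnh fdzwe
Hunk 6: at line 4 remove [gxum] add [gzl,rfpc] -> 14 lines: zkw obw ojlrf iyjv jtto gzl rfpc gcqvt fyv wavl jujfu hjs ptnh fdzwe
Final line count: 14

Answer: 14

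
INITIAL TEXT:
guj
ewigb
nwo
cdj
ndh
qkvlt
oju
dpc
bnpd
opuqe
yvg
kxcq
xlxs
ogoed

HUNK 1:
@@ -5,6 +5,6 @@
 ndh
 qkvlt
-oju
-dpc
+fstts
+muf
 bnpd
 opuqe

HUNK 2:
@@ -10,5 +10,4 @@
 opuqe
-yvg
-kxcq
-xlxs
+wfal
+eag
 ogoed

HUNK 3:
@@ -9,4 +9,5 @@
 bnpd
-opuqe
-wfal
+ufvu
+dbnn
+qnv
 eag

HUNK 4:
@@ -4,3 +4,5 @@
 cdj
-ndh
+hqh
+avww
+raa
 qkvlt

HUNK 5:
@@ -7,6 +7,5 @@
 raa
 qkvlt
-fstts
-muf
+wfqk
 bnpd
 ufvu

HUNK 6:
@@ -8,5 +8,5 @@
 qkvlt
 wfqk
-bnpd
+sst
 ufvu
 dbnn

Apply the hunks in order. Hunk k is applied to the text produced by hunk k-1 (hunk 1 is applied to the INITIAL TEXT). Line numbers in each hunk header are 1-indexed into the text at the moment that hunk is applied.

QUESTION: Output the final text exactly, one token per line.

Hunk 1: at line 5 remove [oju,dpc] add [fstts,muf] -> 14 lines: guj ewigb nwo cdj ndh qkvlt fstts muf bnpd opuqe yvg kxcq xlxs ogoed
Hunk 2: at line 10 remove [yvg,kxcq,xlxs] add [wfal,eag] -> 13 lines: guj ewigb nwo cdj ndh qkvlt fstts muf bnpd opuqe wfal eag ogoed
Hunk 3: at line 9 remove [opuqe,wfal] add [ufvu,dbnn,qnv] -> 14 lines: guj ewigb nwo cdj ndh qkvlt fstts muf bnpd ufvu dbnn qnv eag ogoed
Hunk 4: at line 4 remove [ndh] add [hqh,avww,raa] -> 16 lines: guj ewigb nwo cdj hqh avww raa qkvlt fstts muf bnpd ufvu dbnn qnv eag ogoed
Hunk 5: at line 7 remove [fstts,muf] add [wfqk] -> 15 lines: guj ewigb nwo cdj hqh avww raa qkvlt wfqk bnpd ufvu dbnn qnv eag ogoed
Hunk 6: at line 8 remove [bnpd] add [sst] -> 15 lines: guj ewigb nwo cdj hqh avww raa qkvlt wfqk sst ufvu dbnn qnv eag ogoed

Answer: guj
ewigb
nwo
cdj
hqh
avww
raa
qkvlt
wfqk
sst
ufvu
dbnn
qnv
eag
ogoed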